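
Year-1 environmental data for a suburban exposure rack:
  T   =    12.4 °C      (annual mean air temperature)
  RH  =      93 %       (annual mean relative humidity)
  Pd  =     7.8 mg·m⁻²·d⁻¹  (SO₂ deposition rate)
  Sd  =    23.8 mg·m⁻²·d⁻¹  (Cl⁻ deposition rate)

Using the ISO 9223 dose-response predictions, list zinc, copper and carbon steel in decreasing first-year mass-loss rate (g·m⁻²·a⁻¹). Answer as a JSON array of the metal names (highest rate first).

["carbon steel", "copper", "zinc"]

zinc: f(T) = -0.071·(T−10) [T>10 °C] = -0.1704
  Pd branch = 0.0129·Pd^0.44·e^(0.046·RH+f) = 1.937 μm/a
  Cl⁻ term: 0.0175·23.8^0.57·exp(0.008·93+0.085·12.4) = 0.6435
  sum: 1.937 + 0.6435 → r_corr = 2.58 μm/a
  mass loss = 2.58 μm/a × 7.14 g/cm³ = 18.42 g·m⁻²·a⁻¹
copper: f(T) = -0.080·(T−10) [T>10 °C] = -0.1920
  Pd branch = 0.0053·Pd^0.26·e^(0.059·RH+f) = 1.802 μm/a
  Sd branch = 0.01025·Sd^0.27·e^(0.036·RH+0.049·T) = 1.26 μm/a
  sum: 1.802 + 1.26 → r_corr = 3.062 μm/a
  mass loss = 3.062 μm/a × 8.96 g/cm³ = 27.44 g·m⁻²·a⁻¹
carbon steel: f(T) = -0.054·(T−10) [T>10 °C] = -0.1296
  SO₂ term: 1.77·7.8^0.52·exp(0.02·93-0.1296) = 29.06
  Cl⁻ term: 0.102·23.8^0.62·exp(0.033·93+0.04·12.4) = 25.72
  r_corr = 29.06 + 25.72 = 54.79 μm/a
  mass loss = 54.79 μm/a × 7.85 g/cm³ = 430.1 g·m⁻²·a⁻¹
Ordering by g·m⁻²·a⁻¹: carbon steel (430) > copper (27.4) > zinc (18.4)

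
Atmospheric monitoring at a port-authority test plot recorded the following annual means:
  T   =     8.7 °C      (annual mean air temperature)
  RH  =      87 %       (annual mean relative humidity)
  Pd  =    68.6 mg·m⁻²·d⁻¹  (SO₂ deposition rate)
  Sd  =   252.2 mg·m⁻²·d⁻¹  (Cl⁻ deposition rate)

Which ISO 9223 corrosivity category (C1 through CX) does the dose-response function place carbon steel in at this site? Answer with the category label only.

C5

carbon steel: f(T) = +0.150·(T−10) [T≤10 °C] = -0.1950
  Pd branch = 1.77·Pd^0.52·e^(0.02·RH+f) = 74.79 μm/a
  Cl⁻ term: 0.102·252.2^0.62·exp(0.033·87+0.04·8.7) = 78.65
  sum: 74.79 + 78.65 → r_corr = 153.4 μm/a
Category bounds: 80…200 μm/a bracket r_corr ⇒ C5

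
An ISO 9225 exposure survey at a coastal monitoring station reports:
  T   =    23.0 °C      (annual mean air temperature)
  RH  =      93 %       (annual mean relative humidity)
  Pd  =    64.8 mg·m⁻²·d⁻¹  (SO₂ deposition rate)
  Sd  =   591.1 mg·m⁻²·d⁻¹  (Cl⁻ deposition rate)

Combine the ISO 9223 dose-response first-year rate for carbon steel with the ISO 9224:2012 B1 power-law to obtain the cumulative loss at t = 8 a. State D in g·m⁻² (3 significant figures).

carbon steel: temperature factor f = -0.054·(13.0) = -0.7020
  SO₂ term: 1.77·64.8^0.52·exp(0.02·93-0.7020) = 49.31
  Sd branch = 0.102·Sd^0.62·e^(0.033·RH+0.04·T) = 288 μm/a
  sum: 49.31 + 288 → r_corr = 337.3 μm/a
Long-term exponent b (ISO 9224 Table 2, B1) = 0.523
  D(8) = 337.3 × 8^0.523 = 337.3 × 2.967 = 1001 μm
  Mass loss = 1001 μm × 7.85 g/cm³ = 7857 g·m⁻²

D(8) = 7.86e+03 g·m⁻²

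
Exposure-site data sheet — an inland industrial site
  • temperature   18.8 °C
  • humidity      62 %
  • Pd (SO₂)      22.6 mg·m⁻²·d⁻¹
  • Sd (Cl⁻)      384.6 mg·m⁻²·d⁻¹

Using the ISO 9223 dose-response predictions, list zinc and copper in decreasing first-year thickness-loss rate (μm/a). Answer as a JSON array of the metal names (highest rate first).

zinc: T>10 °C ⇒ hinge -0.071·(18.8−10) = -0.6248
  Pd branch = 0.0129·Pd^0.44·e^(0.046·RH+f) = 0.4717 μm/a
  Sd branch = 0.0175·Sd^0.57·e^(0.008·RH+0.085·T) = 4.226 μm/a
  sum: 0.4717 + 4.226 → r_corr = 4.697 μm/a
copper: T>10 °C ⇒ hinge -0.080·(18.8−10) = -0.7040
  SO₂ term: 0.0053·22.6^0.26·exp(0.059·62-0.7040) = 0.2287
  Cl⁻ term: 0.01025·384.6^0.27·exp(0.036·62+0.049·18.8) = 1.197
  sum: 0.2287 + 1.197 → r_corr = 1.426 μm/a
Ordering by μm/a: zinc (4.7) > copper (1.43)

["zinc", "copper"]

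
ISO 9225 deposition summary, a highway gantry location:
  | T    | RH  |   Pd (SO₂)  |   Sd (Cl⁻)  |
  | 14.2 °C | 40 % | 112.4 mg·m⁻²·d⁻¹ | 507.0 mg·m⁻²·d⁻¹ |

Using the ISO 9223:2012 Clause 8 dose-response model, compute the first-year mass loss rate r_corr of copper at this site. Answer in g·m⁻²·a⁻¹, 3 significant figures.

copper: T>10 °C ⇒ hinge -0.080·(14.2−10) = -0.3360
  Pd branch = 0.0053·Pd^0.26·e^(0.059·RH+f) = 0.1369 μm/a
  Cl⁻ term: 0.01025·507.0^0.27·exp(0.036·40+0.049·14.2) = 0.4663
  r_corr = 0.1369 + 0.4663 = 0.6032 μm/a
Convert to mass loss: 0.6032 μm/a × 8.96 g/cm³ = 5.405 g·m⁻²·a⁻¹

r_corr = 5.40 g·m⁻²·a⁻¹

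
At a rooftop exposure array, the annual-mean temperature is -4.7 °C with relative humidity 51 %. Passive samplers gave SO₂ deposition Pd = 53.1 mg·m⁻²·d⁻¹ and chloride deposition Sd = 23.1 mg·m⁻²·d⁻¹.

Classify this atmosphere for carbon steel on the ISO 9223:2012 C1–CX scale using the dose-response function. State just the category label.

carbon steel: T≤10 °C ⇒ hinge +0.150·(-4.7−10) = -2.2050
  sulphur-dioxide contribution → 4.27 μm/a
  chloride contribution → 3.186 μm/a
  ⇒ r_corr(carbon steel) = 7.456 μm/a
Category bounds: 1.3…25 μm/a bracket r_corr ⇒ C2

C2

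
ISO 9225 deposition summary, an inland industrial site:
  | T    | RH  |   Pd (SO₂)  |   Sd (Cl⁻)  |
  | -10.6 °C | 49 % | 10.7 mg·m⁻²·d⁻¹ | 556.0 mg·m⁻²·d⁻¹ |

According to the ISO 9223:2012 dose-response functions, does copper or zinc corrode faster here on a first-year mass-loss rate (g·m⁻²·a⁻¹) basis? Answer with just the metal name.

zinc

copper: T≤10 °C ⇒ hinge +0.126·(-10.6−10) = -2.5956
  Pd branch = 0.0053·Pd^0.26·e^(0.059·RH+f) = 0.01319 μm/a
  Cl⁻ term: 0.01025·556.0^0.27·exp(0.036·49+0.049·-10.6) = 0.1961
  r_corr = 0.01319 + 0.1961 = 0.2093 μm/a
  mass loss = 0.2093 μm/a × 8.96 g/cm³ = 1.875 g·m⁻²·a⁻¹
zinc: f(T) = +0.038·(T−10) [T≤10 °C] = -0.7828
  SO₂ term: 0.0129·10.7^0.44·exp(0.046·49-0.7828) = 0.1594
  Sd branch = 0.0175·Sd^0.57·e^(0.008·RH+0.085·T) = 0.3861 μm/a
  r_corr = 0.1594 + 0.3861 = 0.5455 μm/a
  mass loss = 0.5455 μm/a × 7.14 g/cm³ = 3.895 g·m⁻²·a⁻¹
Ordering by g·m⁻²·a⁻¹: zinc (3.89) > copper (1.87)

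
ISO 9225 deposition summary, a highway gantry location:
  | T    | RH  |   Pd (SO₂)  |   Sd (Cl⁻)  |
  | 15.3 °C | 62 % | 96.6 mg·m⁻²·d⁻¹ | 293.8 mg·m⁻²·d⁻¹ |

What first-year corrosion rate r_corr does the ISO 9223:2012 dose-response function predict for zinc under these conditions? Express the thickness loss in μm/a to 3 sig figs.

r_corr = 3.84 μm/a

zinc: T>10 °C ⇒ hinge -0.071·(15.3−10) = -0.3763
  SO₂ term: 0.0129·96.6^0.44·exp(0.046·62-0.3763) = 1.146
  Sd branch = 0.0175·Sd^0.57·e^(0.008·RH+0.085·T) = 2.692 μm/a
  r_corr = 1.146 + 2.692 = 3.838 μm/a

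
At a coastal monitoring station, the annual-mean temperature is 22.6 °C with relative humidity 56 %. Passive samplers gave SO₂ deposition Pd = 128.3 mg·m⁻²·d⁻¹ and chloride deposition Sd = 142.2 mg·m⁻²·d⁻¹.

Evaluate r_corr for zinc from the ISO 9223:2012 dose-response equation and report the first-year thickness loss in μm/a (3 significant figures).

r_corr = 3.74 μm/a

zinc: f(T) = -0.071·(T−10) [T>10 °C] = -0.8946
  SO₂ term: 0.0129·128.3^0.44·exp(0.046·56-0.8946) = 0.5867
  Cl⁻ term: 0.0175·142.2^0.57·exp(0.008·56+0.085·22.6) = 3.155
  r_corr = 0.5867 + 3.155 = 3.742 μm/a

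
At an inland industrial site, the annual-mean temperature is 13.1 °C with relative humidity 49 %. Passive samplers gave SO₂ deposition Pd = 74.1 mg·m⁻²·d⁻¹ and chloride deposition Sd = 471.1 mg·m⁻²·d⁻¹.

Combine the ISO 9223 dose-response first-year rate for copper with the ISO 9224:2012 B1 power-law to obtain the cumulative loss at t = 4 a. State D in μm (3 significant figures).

D(4) = 2.08 μm

copper: f(T) = -0.080·(T−10) [T>10 °C] = -0.2480
  sulphur-dioxide contribution → 0.2282 μm/a
  chloride contribution → 0.5989 μm/a
  ⇒ r_corr(copper) = 0.827 μm/a
ISO 9224: D(t) = r_corr · t^b with b = 0.667 (copper, B1)
  D(4) = 0.827 × 4^0.667 = 0.827 × 2.521 = 2.085 μm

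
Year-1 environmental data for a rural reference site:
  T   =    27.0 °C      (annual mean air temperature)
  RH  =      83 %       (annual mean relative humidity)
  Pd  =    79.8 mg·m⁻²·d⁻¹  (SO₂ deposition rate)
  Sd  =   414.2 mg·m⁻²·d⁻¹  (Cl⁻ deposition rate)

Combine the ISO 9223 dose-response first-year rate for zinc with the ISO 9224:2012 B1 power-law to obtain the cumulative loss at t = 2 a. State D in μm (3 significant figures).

D(2) = 20.5 μm

zinc: temperature factor f = -0.071·(17.0) = -1.2070
  sulphur-dioxide contribution → 1.206 μm/a
  chloride contribution → 10.47 μm/a
  ⇒ r_corr(zinc) = 11.68 μm/a
Long-term exponent b (ISO 9224 Table 2, B1) = 0.813
  D(2) = 11.68 × 2^0.813 = 11.68 × 1.757 = 20.51 μm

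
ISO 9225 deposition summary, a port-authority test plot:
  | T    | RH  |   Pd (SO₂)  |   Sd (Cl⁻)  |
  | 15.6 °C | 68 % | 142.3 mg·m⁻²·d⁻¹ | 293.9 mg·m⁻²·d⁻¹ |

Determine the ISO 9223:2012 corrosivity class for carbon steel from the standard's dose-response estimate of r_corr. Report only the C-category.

carbon steel: temperature factor f = -0.054·(5.6) = -0.3024
  Pd branch = 1.77·Pd^0.52·e^(0.02·RH+f) = 67.14 μm/a
  Sd branch = 0.102·Sd^0.62·e^(0.033·RH+0.04·T) = 60.88 μm/a
  r_corr = 67.14 + 60.88 = 128 μm/a
ISO 9223 Table 2 (carbon steel): 80 < 128 ≤ 200 μm/a ⇒ C5

C5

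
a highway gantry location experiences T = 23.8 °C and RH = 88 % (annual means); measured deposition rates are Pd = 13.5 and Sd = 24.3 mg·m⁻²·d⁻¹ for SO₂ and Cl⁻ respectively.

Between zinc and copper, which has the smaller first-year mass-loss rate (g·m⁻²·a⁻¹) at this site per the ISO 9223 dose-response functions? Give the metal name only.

zinc: f(T) = -0.071·(T−10) [T>10 °C] = -0.9798
  sulphur-dioxide contribution → 0.8718 μm/a
  chloride contribution → 1.649 μm/a
  ⇒ r_corr(zinc) = 2.521 μm/a
  mass loss = 2.521 μm/a × 7.14 g/cm³ = 18 g·m⁻²·a⁻¹
copper: f(T) = -0.080·(T−10) [T>10 °C] = -1.1040
  sulphur-dioxide contribution → 0.6217 μm/a
  chloride contribution → 1.85 μm/a
  total first-year rate 2.472 μm/a
  mass loss = 2.472 μm/a × 8.96 g/cm³ = 22.15 g·m⁻²·a⁻¹
Ordering by g·m⁻²·a⁻¹: copper (22.1) > zinc (18)

zinc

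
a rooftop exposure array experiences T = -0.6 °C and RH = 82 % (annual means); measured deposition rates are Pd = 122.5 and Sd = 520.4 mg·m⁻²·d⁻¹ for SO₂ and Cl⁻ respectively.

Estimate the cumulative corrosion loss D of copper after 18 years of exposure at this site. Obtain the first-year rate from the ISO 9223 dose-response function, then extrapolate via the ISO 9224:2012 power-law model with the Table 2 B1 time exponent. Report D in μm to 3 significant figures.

copper: temperature factor f = +0.126·(-10.6) = -1.3356
  SO₂ term: 0.0053·122.5^0.26·exp(0.059·82-1.3356) = 0.6141
  Cl⁻ term: 0.01025·520.4^0.27·exp(0.036·82+0.049·-0.6) = 1.031
  r_corr = 0.6141 + 1.031 = 1.645 μm/a
Long-term exponent b (ISO 9224 Table 2, B1) = 0.667
  D(18) = 1.645 × 18^0.667 = 1.645 × 6.875 = 11.31 μm

D(18) = 11.3 μm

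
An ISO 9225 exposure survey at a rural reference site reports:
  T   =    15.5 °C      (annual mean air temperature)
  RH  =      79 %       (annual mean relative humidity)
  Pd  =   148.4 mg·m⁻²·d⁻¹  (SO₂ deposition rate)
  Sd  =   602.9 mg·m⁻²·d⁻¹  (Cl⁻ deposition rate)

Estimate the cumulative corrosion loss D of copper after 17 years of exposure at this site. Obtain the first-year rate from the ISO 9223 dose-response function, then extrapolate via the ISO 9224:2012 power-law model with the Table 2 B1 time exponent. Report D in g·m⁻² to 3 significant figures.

copper: T>10 °C ⇒ hinge -0.080·(15.5−10) = -0.4400
  sulphur-dioxide contribution → 1.324 μm/a
  chloride contribution → 2.12 μm/a
  ⇒ r_corr(copper) = 3.445 μm/a
ISO 9224: D(t) = r_corr · t^b with b = 0.667 (copper, B1)
  D(17) = 3.445 × 17^0.667 = 3.445 × 6.618 = 22.79 μm
  Mass loss = 22.79 μm × 8.96 g/cm³ = 204.2 g·m⁻²

D(17) = 204 g·m⁻²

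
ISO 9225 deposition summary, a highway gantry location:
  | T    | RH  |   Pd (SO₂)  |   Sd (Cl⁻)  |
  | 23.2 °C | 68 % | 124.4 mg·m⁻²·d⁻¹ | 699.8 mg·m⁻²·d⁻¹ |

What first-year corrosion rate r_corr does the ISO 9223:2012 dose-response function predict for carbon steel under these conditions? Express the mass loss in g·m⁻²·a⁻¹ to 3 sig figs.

carbon steel: T>10 °C ⇒ hinge -0.054·(23.2−10) = -0.7128
  Pd branch = 1.77·Pd^0.52·e^(0.02·RH+f) = 41.53 μm/a
  Cl⁻ term: 0.102·699.8^0.62·exp(0.033·68+0.04·23.2) = 141.3
  r_corr = 41.53 + 141.3 = 182.8 μm/a
Convert to mass loss: 182.8 μm/a × 7.85 g/cm³ = 1435 g·m⁻²·a⁻¹

r_corr = 1.44e+03 g·m⁻²·a⁻¹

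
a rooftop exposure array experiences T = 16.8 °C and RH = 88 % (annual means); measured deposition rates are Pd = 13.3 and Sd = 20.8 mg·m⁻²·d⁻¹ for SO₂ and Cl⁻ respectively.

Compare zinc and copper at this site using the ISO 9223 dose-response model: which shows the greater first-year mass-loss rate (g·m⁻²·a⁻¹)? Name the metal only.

zinc: temperature factor f = -0.071·(6.8) = -0.4828
  Pd branch = 0.0129·Pd^0.44·e^(0.046·RH+f) = 1.424 μm/a
  Sd branch = 0.0175·Sd^0.57·e^(0.008·RH+0.085·T) = 0.8322 μm/a
  r_corr = 1.424 + 0.8322 = 2.256 μm/a
  mass loss = 2.256 μm/a × 7.14 g/cm³ = 16.11 g·m⁻²·a⁻¹
copper: T>10 °C ⇒ hinge -0.080·(16.8−10) = -0.5440
  Pd branch = 0.0053·Pd^0.26·e^(0.059·RH+f) = 1.084 μm/a
  Cl⁻ term: 0.01025·20.8^0.27·exp(0.036·88+0.049·16.8) = 1.259
  sum: 1.084 + 1.259 → r_corr = 2.343 μm/a
  mass loss = 2.343 μm/a × 8.96 g/cm³ = 20.99 g·m⁻²·a⁻¹
Ordering by g·m⁻²·a⁻¹: copper (21) > zinc (16.1)

copper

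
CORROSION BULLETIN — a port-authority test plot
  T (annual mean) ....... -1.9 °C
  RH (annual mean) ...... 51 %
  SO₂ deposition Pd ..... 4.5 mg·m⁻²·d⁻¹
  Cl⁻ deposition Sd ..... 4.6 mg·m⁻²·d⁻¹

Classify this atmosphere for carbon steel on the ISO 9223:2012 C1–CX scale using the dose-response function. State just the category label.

C2

carbon steel: temperature factor f = +0.150·(-11.9) = -1.7850
  sulphur-dioxide contribution → 1.801 μm/a
  chloride contribution → 1.31 μm/a
  total first-year rate 3.111 μm/a
3.11 μm/a falls in (1.3, 25] for carbon steel → category C2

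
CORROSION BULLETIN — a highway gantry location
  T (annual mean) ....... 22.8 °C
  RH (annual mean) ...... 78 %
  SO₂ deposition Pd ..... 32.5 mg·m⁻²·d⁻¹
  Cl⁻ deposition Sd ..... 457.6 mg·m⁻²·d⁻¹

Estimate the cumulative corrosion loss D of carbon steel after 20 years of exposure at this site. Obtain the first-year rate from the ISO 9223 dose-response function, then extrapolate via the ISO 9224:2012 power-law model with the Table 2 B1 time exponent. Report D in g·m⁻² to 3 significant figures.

D(20) = 6.56e+03 g·m⁻²

carbon steel: temperature factor f = -0.054·(12.8) = -0.6912
  sulphur-dioxide contribution → 25.79 μm/a
  chloride contribution → 148.6 μm/a
  total first-year rate 174.4 μm/a
Power-law: D(20) = r_corr · 20^0.523
  D(20) = 174.4 × 20^0.523 = 174.4 × 4.791 = 835.6 μm
  Mass loss = 835.6 μm × 7.85 g/cm³ = 6559 g·m⁻²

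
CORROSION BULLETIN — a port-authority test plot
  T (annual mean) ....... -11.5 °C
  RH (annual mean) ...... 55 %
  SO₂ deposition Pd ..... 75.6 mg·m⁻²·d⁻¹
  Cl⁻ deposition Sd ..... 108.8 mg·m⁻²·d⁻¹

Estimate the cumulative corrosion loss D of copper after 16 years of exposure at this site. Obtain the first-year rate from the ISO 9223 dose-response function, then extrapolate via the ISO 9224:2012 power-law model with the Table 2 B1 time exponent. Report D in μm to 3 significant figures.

copper: temperature factor f = +0.126·(-21.5) = -2.7090
  sulphur-dioxide contribution → 0.02789 μm/a
  chloride contribution → 0.1499 μm/a
  total first-year rate 0.1778 μm/a
ISO 9224: D(t) = r_corr · t^b with b = 0.667 (copper, B1)
  D(16) = 0.1778 × 16^0.667 = 0.1778 × 6.355 = 1.13 μm

D(16) = 1.13 μm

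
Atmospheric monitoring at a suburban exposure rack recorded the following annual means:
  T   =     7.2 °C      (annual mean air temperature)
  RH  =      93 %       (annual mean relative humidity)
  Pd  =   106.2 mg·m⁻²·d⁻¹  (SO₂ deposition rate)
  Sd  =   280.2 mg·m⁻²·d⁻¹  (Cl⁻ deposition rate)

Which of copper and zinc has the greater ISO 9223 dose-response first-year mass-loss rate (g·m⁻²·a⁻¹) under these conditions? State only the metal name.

zinc

copper: T≤10 °C ⇒ hinge +0.126·(7.2−10) = -0.3528
  sulphur-dioxide contribution → 3.026 μm/a
  chloride contribution → 1.9 μm/a
  total first-year rate 4.926 μm/a
  mass loss = 4.926 μm/a × 8.96 g/cm³ = 44.14 g·m⁻²·a⁻¹
zinc: f(T) = +0.038·(T−10) [T≤10 °C] = -0.1064
  sulphur-dioxide contribution → 6.513 μm/a
  chloride contribution → 1.687 μm/a
  total first-year rate 8.2 μm/a
  mass loss = 8.2 μm/a × 7.14 g/cm³ = 58.55 g·m⁻²·a⁻¹
Ordering by g·m⁻²·a⁻¹: zinc (58.5) > copper (44.1)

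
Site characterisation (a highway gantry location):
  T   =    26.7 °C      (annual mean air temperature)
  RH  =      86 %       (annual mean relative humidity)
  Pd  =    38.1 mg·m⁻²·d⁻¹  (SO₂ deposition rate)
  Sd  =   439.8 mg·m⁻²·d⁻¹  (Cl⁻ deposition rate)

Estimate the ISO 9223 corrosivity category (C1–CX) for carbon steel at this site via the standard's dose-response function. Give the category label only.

CX

carbon steel: temperature factor f = -0.054·(16.7) = -0.9018
  sulphur-dioxide contribution → 26.63 μm/a
  chloride contribution → 220.7 μm/a
  total first-year rate 247.3 μm/a
ISO 9223 Table 2 (carbon steel): 200 < 247 ≤ 700 μm/a ⇒ CX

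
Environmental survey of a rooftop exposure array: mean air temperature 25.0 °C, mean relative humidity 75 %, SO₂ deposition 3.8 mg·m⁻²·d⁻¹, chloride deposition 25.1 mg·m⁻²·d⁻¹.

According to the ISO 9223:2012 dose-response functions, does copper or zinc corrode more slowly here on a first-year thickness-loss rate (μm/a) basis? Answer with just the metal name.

copper

copper: f(T) = -0.080·(T−10) [T>10 °C] = -1.2000
  sulphur-dioxide contribution → 0.1886 μm/a
  chloride contribution → 1.239 μm/a
  ⇒ r_corr(copper) = 1.428 μm/a
zinc: T>10 °C ⇒ hinge -0.071·(25.0−10) = -1.0650
  sulphur-dioxide contribution → 0.2521 μm/a
  chloride contribution → 1.676 μm/a
  ⇒ r_corr(zinc) = 1.928 μm/a
Ordering by μm/a: zinc (1.93) > copper (1.43)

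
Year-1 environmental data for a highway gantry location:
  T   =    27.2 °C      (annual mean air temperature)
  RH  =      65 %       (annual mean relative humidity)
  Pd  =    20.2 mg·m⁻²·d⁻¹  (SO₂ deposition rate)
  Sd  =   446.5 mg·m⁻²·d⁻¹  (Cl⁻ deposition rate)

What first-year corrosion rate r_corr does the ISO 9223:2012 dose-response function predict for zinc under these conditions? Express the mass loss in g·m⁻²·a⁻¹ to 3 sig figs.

r_corr = 70.7 g·m⁻²·a⁻¹

zinc: temperature factor f = -0.071·(17.2) = -1.2212
  sulphur-dioxide contribution → 0.2839 μm/a
  chloride contribution → 9.624 μm/a
  ⇒ r_corr(zinc) = 9.908 μm/a
Convert to mass loss: 9.908 μm/a × 7.14 g/cm³ = 70.74 g·m⁻²·a⁻¹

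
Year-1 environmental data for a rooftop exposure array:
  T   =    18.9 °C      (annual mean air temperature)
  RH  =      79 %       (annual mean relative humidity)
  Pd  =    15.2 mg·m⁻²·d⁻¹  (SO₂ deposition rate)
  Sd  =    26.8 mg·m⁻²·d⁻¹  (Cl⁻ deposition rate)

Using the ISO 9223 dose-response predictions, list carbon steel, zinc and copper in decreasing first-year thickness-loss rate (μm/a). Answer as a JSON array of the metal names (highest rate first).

carbon steel: temperature factor f = -0.054·(8.9) = -0.4806
  SO₂ term: 1.77·15.2^0.52·exp(0.02·79-0.4806) = 21.88
  Sd branch = 0.102·Sd^0.62·e^(0.033·RH+0.04·T) = 22.62 μm/a
  r_corr = 21.88 + 22.62 = 44.5 μm/a
zinc: temperature factor f = -0.071·(8.9) = -0.6319
  Pd branch = 0.0129·Pd^0.44·e^(0.046·RH+f) = 0.8598 μm/a
  Cl⁻ term: 0.0175·26.8^0.57·exp(0.008·79+0.085·18.9) = 1.07
  sum: 0.8598 + 1.07 → r_corr = 1.929 μm/a
copper: f(T) = -0.080·(T−10) [T>10 °C] = -0.7120
  SO₂ term: 0.0053·15.2^0.26·exp(0.059·79-0.7120) = 0.5579
  Cl⁻ term: 0.01025·26.8^0.27·exp(0.036·79+0.049·18.9) = 1.081
  r_corr = 0.5579 + 1.081 = 1.639 μm/a
Ordering by μm/a: carbon steel (44.5) > zinc (1.93) > copper (1.64)

["carbon steel", "zinc", "copper"]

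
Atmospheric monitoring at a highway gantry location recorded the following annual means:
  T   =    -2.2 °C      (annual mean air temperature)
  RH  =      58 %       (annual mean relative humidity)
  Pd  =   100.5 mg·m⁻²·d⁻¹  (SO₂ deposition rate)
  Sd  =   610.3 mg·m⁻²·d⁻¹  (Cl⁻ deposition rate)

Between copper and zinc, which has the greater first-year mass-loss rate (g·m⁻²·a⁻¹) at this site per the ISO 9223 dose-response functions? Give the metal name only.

zinc

copper: f(T) = +0.126·(T−10) [T≤10 °C] = -1.5372
  SO₂ term: 0.0053·100.5^0.26·exp(0.059·58-1.5372) = 0.1157
  Sd branch = 0.01025·Sd^0.27·e^(0.036·RH+0.049·T) = 0.4196 μm/a
  r_corr = 0.1157 + 0.4196 = 0.5353 μm/a
  mass loss = 0.5353 μm/a × 8.96 g/cm³ = 4.796 g·m⁻²·a⁻¹
zinc: f(T) = +0.038·(T−10) [T≤10 °C] = -0.4636
  SO₂ term: 0.0129·100.5^0.44·exp(0.046·58-0.4636) = 0.889
  Cl⁻ term: 0.0175·610.3^0.57·exp(0.008·58+0.085·-2.2) = 0.8935
  sum: 0.889 + 0.8935 → r_corr = 1.783 μm/a
  mass loss = 1.783 μm/a × 7.14 g/cm³ = 12.73 g·m⁻²·a⁻¹
Ordering by g·m⁻²·a⁻¹: zinc (12.7) > copper (4.8)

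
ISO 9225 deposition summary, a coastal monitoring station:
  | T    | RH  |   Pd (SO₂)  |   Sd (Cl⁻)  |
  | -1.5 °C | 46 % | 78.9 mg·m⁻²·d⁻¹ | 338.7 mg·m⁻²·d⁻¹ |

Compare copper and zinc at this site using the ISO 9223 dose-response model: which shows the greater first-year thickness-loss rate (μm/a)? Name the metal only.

copper: f(T) = +0.126·(T−10) [T≤10 °C] = -1.4490
  Pd branch = 0.0053·Pd^0.26·e^(0.059·RH+f) = 0.05847 μm/a
  Sd branch = 0.01025·Sd^0.27·e^(0.036·RH+0.049·T) = 0.2405 μm/a
  sum: 0.05847 + 0.2405 → r_corr = 0.2989 μm/a
zinc: T≤10 °C ⇒ hinge +0.038·(-1.5−10) = -0.4370
  Pd branch = 0.0129·Pd^0.44·e^(0.046·RH+f) = 0.4726 μm/a
  Sd branch = 0.0175·Sd^0.57·e^(0.008·RH+0.085·T) = 0.6159 μm/a
  r_corr = 0.4726 + 0.6159 = 1.088 μm/a
Ordering by μm/a: zinc (1.09) > copper (0.299)

zinc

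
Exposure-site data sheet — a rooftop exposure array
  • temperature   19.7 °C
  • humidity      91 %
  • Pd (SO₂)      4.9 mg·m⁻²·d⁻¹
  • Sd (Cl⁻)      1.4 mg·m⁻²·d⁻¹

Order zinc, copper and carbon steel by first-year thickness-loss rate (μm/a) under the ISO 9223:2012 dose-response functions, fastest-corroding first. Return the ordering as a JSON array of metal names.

["carbon steel", "copper", "zinc"]

zinc: temperature factor f = -0.071·(9.7) = -0.6887
  sulphur-dioxide contribution → 0.8573 μm/a
  chloride contribution → 0.2343 μm/a
  ⇒ r_corr(zinc) = 1.092 μm/a
copper: f(T) = -0.080·(T−10) [T>10 °C] = -0.7760
  sulphur-dioxide contribution → 0.7915 μm/a
  chloride contribution → 0.7801 μm/a
  total first-year rate 1.572 μm/a
carbon steel: T>10 °C ⇒ hinge -0.054·(19.7−10) = -0.5238
  sulphur-dioxide contribution → 14.78 μm/a
  chloride contribution → 5.567 μm/a
  total first-year rate 20.35 μm/a
Ordering by μm/a: carbon steel (20.4) > copper (1.57) > zinc (1.09)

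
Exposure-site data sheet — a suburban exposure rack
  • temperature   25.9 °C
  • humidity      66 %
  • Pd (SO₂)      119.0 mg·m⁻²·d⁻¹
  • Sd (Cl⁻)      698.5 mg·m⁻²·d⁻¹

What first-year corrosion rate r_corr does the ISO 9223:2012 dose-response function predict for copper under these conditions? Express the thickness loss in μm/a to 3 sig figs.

copper: f(T) = -0.080·(T−10) [T>10 °C] = -1.2720
  sulphur-dioxide contribution → 0.2527 μm/a
  chloride contribution → 2.3 μm/a
  ⇒ r_corr(copper) = 2.553 μm/a

r_corr = 2.55 μm/a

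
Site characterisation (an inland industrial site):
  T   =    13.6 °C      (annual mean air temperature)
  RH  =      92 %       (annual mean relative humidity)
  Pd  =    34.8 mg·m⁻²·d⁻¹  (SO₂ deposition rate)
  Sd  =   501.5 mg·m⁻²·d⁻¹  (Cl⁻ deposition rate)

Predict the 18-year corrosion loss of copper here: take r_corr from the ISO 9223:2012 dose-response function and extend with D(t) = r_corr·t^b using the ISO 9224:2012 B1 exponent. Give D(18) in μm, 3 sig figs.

copper: f(T) = -0.080·(T−10) [T>10 °C] = -0.2880
  Pd branch = 0.0053·Pd^0.26·e^(0.059·RH+f) = 2.277 μm/a
  Cl⁻ term: 0.01025·501.5^0.27·exp(0.036·92+0.049·13.6) = 2.935
  r_corr = 2.277 + 2.935 = 5.212 μm/a
Power-law: D(18) = r_corr · 18^0.667
  D(18) = 5.212 × 18^0.667 = 5.212 × 6.875 = 35.83 μm

D(18) = 35.8 μm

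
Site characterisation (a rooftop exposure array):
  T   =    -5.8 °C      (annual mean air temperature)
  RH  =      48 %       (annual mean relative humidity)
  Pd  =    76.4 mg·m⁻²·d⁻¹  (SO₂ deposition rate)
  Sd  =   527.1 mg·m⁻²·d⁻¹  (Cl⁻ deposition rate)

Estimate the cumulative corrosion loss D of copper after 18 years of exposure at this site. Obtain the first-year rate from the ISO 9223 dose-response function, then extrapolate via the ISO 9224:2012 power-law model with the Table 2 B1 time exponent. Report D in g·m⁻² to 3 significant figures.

copper: T≤10 °C ⇒ hinge +0.126·(-5.8−10) = -1.9908
  Pd branch = 0.0053·Pd^0.26·e^(0.059·RH+f) = 0.03795 μm/a
  Cl⁻ term: 0.01025·527.1^0.27·exp(0.036·48+0.049·-5.8) = 0.2359
  sum: 0.03795 + 0.2359 → r_corr = 0.2738 μm/a
Long-term exponent b (ISO 9224 Table 2, B1) = 0.667
  D(18) = 0.2738 × 18^0.667 = 0.2738 × 6.875 = 1.882 μm
  Mass loss = 1.882 μm × 8.96 g/cm³ = 16.87 g·m⁻²

D(18) = 16.9 g·m⁻²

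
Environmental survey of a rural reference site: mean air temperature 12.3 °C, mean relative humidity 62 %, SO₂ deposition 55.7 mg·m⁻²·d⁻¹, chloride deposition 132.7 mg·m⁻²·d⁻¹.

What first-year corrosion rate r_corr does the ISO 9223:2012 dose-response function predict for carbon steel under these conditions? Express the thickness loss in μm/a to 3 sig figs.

carbon steel: T>10 °C ⇒ hinge -0.054·(12.3−10) = -0.1242
  Pd branch = 1.77·Pd^0.52·e^(0.02·RH+f) = 43.69 μm/a
  Sd branch = 0.102·Sd^0.62·e^(0.033·RH+0.04·T) = 26.73 μm/a
  r_corr = 43.69 + 26.73 = 70.42 μm/a

r_corr = 70.4 μm/a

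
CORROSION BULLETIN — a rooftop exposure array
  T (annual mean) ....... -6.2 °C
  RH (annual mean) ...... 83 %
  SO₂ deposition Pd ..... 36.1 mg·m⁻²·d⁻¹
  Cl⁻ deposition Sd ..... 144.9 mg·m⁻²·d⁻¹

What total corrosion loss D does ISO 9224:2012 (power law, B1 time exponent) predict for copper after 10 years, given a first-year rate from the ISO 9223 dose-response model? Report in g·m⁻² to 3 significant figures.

D(10) = 33.7 g·m⁻²

copper: f(T) = +0.126·(T−10) [T≤10 °C] = -2.0412
  Pd branch = 0.0053·Pd^0.26·e^(0.059·RH+f) = 0.2341 μm/a
  Cl⁻ term: 0.01025·144.9^0.27·exp(0.036·83+0.049·-6.2) = 0.5754
  sum: 0.2341 + 0.5754 → r_corr = 0.8095 μm/a
Long-term exponent b (ISO 9224 Table 2, B1) = 0.667
  D(10) = 0.8095 × 10^0.667 = 0.8095 × 4.645 = 3.76 μm
  Mass loss = 3.76 μm × 8.96 g/cm³ = 33.69 g·m⁻²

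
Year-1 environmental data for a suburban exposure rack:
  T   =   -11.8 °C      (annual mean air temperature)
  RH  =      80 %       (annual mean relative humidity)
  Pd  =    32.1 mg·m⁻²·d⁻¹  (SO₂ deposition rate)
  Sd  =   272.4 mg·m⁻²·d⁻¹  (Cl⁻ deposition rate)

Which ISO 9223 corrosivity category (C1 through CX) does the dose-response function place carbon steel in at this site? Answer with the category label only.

C3

carbon steel: f(T) = +0.150·(T−10) [T≤10 °C] = -3.2700
  sulphur-dioxide contribution → 2.023 μm/a
  chloride contribution → 28.84 μm/a
  total first-year rate 30.86 μm/a
ISO 9223 Table 2 (carbon steel): 25 < 30.9 ≤ 50 μm/a ⇒ C3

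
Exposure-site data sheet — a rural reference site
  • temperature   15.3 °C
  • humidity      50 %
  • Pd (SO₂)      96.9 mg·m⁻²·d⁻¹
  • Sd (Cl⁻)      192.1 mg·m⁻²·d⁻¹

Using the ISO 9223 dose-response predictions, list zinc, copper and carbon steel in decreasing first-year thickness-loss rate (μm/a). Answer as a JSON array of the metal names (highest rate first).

zinc: temperature factor f = -0.071·(5.3) = -0.3763
  SO₂ term: 0.0129·96.9^0.44·exp(0.046·50-0.3763) = 0.6607
  Cl⁻ term: 0.0175·192.1^0.57·exp(0.008·50+0.085·15.3) = 1.919
  sum: 0.6607 + 1.919 → r_corr = 2.58 μm/a
copper: temperature factor f = -0.080·(5.3) = -0.4240
  SO₂ term: 0.0053·96.9^0.26·exp(0.059·50-0.4240) = 0.2176
  Sd branch = 0.01025·Sd^0.27·e^(0.036·RH+0.049·T) = 0.5427 μm/a
  r_corr = 0.2176 + 0.5427 = 0.7604 μm/a
carbon steel: T>10 °C ⇒ hinge -0.054·(15.3−10) = -0.2862
  SO₂ term: 1.77·96.9^0.52·exp(0.02·50-0.2862) = 38.98
  Cl⁻ term: 0.102·192.1^0.62·exp(0.033·50+0.04·15.3) = 25.51
  sum: 38.98 + 25.51 → r_corr = 64.49 μm/a
Ordering by μm/a: carbon steel (64.5) > zinc (2.58) > copper (0.76)

["carbon steel", "zinc", "copper"]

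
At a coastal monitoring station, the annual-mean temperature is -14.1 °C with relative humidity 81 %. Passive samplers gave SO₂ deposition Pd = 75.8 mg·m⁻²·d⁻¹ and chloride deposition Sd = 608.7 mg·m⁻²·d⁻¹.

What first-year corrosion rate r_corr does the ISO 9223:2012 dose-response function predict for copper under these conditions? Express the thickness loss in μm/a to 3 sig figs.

r_corr = 0.629 μm/a

copper: temperature factor f = +0.126·(-24.1) = -3.0366
  SO₂ term: 0.0053·75.8^0.26·exp(0.059·81-3.0366) = 0.09326
  Cl⁻ term: 0.01025·608.7^0.27·exp(0.036·81+0.049·-14.1) = 0.5356
  r_corr = 0.09326 + 0.5356 = 0.6289 μm/a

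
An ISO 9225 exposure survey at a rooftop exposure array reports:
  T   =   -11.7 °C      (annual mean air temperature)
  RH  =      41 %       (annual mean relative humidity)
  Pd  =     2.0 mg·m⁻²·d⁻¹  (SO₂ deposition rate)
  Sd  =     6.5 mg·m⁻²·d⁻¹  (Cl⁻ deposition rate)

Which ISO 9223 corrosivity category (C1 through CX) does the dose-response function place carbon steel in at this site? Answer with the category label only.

carbon steel: f(T) = +0.150·(T−10) [T≤10 °C] = -3.2550
  sulphur-dioxide contribution → 0.2223 μm/a
  chloride contribution → 0.7888 μm/a
  ⇒ r_corr(carbon steel) = 1.011 μm/a
Category bounds: 0…1.3 μm/a bracket r_corr ⇒ C1

C1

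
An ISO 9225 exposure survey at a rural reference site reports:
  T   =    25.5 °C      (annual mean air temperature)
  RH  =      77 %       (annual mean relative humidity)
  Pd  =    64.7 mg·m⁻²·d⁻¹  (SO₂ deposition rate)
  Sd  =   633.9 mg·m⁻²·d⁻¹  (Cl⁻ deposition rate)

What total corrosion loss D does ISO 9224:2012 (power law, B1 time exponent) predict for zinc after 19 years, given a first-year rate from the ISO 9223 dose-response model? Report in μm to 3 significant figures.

D(19) = 133 μm

zinc: f(T) = -0.071·(T−10) [T>10 °C] = -1.1005
  sulphur-dioxide contribution → 0.9284 μm/a
  chloride contribution → 11.2 μm/a
  ⇒ r_corr(zinc) = 12.12 μm/a
Long-term exponent b (ISO 9224 Table 2, B1) = 0.813
  D(19) = 12.12 × 19^0.813 = 12.12 × 10.96 = 132.8 μm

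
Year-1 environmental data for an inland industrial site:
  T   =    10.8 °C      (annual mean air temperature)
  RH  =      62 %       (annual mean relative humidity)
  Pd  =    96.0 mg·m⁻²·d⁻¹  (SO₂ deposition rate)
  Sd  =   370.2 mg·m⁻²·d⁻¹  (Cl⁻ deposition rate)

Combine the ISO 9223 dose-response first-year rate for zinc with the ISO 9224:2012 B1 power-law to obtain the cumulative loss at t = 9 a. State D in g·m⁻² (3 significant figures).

zinc: f(T) = -0.071·(T−10) [T>10 °C] = -0.0568
  sulphur-dioxide contribution → 1.573 μm/a
  chloride contribution → 2.095 μm/a
  ⇒ r_corr(zinc) = 3.668 μm/a
Power-law: D(9) = r_corr · 9^0.813
  D(9) = 3.668 × 9^0.813 = 3.668 × 5.968 = 21.89 μm
  Mass loss = 21.89 μm × 7.14 g/cm³ = 156.3 g·m⁻²

D(9) = 156 g·m⁻²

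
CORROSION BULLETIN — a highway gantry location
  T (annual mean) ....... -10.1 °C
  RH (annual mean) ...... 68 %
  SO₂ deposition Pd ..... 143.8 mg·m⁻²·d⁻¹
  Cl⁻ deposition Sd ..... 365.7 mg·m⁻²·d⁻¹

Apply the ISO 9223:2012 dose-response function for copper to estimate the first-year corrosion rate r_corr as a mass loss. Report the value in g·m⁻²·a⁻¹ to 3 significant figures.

r_corr = 3.95 g·m⁻²·a⁻¹

copper: T≤10 °C ⇒ hinge +0.126·(-10.1−10) = -2.5326
  Pd branch = 0.0053·Pd^0.26·e^(0.059·RH+f) = 0.08468 μm/a
  Cl⁻ term: 0.01025·365.7^0.27·exp(0.036·68+0.049·-10.1) = 0.3556
  sum: 0.08468 + 0.3556 → r_corr = 0.4403 μm/a
Convert to mass loss: 0.4403 μm/a × 8.96 g/cm³ = 3.945 g·m⁻²·a⁻¹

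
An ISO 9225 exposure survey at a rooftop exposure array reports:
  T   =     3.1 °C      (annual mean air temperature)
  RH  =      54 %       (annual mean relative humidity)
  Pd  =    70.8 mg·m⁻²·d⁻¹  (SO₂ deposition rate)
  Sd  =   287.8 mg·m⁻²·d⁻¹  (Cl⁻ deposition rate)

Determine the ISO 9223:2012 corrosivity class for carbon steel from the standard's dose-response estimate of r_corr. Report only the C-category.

C3

carbon steel: T≤10 °C ⇒ hinge +0.150·(3.1−10) = -1.0350
  sulphur-dioxide contribution → 16.96 μm/a
  chloride contribution → 22.96 μm/a
  total first-year rate 39.93 μm/a
39.9 μm/a falls in (25, 50] for carbon steel → category C3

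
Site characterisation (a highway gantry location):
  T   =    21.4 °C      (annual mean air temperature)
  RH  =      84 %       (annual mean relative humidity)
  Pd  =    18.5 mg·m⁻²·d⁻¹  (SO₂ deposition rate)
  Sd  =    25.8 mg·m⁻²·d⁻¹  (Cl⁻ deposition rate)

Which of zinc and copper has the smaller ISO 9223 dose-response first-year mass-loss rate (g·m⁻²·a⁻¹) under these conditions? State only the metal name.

zinc

zinc: f(T) = -0.071·(T−10) [T>10 °C] = -0.8094
  Pd branch = 0.0129·Pd^0.44·e^(0.046·RH+f) = 0.988 μm/a
  Cl⁻ term: 0.0175·25.8^0.57·exp(0.008·84+0.085·21.4) = 1.347
  sum: 0.988 + 1.347 → r_corr = 2.335 μm/a
  mass loss = 2.335 μm/a × 7.14 g/cm³ = 16.67 g·m⁻²·a⁻¹
copper: T>10 °C ⇒ hinge -0.080·(21.4−10) = -0.9120
  SO₂ term: 0.0053·18.5^0.26·exp(0.059·84-0.9120) = 0.6457
  Cl⁻ term: 0.01025·25.8^0.27·exp(0.036·84+0.049·21.4) = 1.447
  sum: 0.6457 + 1.447 → r_corr = 2.093 μm/a
  mass loss = 2.093 μm/a × 8.96 g/cm³ = 18.75 g·m⁻²·a⁻¹
Ordering by g·m⁻²·a⁻¹: copper (18.8) > zinc (16.7)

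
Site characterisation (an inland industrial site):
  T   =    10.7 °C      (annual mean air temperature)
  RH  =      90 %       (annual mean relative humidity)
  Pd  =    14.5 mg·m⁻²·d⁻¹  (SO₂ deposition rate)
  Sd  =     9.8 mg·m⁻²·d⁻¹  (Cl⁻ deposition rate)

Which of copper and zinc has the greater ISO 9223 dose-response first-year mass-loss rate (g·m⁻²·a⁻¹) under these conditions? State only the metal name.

copper: temperature factor f = -0.080·(0.7) = -0.0560
  sulphur-dioxide contribution → 2.032 μm/a
  chloride contribution → 0.8188 μm/a
  ⇒ r_corr(copper) = 2.851 μm/a
  mass loss = 2.851 μm/a × 8.96 g/cm³ = 25.55 g·m⁻²·a⁻¹
zinc: temperature factor f = -0.071·(0.7) = -0.0497
  sulphur-dioxide contribution → 2.5 μm/a
  chloride contribution → 0.3279 μm/a
  ⇒ r_corr(zinc) = 2.828 μm/a
  mass loss = 2.828 μm/a × 7.14 g/cm³ = 20.19 g·m⁻²·a⁻¹
Ordering by g·m⁻²·a⁻¹: copper (25.5) > zinc (20.2)

copper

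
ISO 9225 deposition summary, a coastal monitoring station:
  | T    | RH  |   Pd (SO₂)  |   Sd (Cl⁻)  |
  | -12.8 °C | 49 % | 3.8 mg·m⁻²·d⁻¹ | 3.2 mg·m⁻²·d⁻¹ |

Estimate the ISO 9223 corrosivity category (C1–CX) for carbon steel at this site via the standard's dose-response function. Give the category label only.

C1

carbon steel: f(T) = +0.150·(T−10) [T≤10 °C] = -3.4200
  SO₂ term: 1.77·3.8^0.52·exp(0.02·49-3.4200) = 0.3089
  Cl⁻ term: 0.102·3.2^0.62·exp(0.033·49+0.04·-12.8) = 0.6334
  r_corr = 0.3089 + 0.6334 = 0.9423 μm/a
ISO 9223 Table 2 (carbon steel): 0 < 0.942 ≤ 1.3 μm/a ⇒ C1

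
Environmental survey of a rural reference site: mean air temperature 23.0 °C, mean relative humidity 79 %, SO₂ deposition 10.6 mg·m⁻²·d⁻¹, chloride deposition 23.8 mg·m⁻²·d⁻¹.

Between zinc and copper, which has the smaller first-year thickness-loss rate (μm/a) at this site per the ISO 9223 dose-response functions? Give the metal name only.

copper

zinc: T>10 °C ⇒ hinge -0.071·(23.0−10) = -0.9230
  SO₂ term: 0.0129·10.6^0.44·exp(0.046·79-0.9230) = 0.5484
  Sd branch = 0.0175·Sd^0.57·e^(0.008·RH+0.085·T) = 1.416 μm/a
  r_corr = 0.5484 + 1.416 = 1.965 μm/a
copper: f(T) = -0.080·(T−10) [T>10 °C] = -1.0400
  SO₂ term: 0.0053·10.6^0.26·exp(0.059·79-1.0400) = 0.366
  Sd branch = 0.01025·Sd^0.27·e^(0.036·RH+0.049·T) = 1.279 μm/a
  sum: 0.366 + 1.279 → r_corr = 1.645 μm/a
Ordering by μm/a: zinc (1.96) > copper (1.65)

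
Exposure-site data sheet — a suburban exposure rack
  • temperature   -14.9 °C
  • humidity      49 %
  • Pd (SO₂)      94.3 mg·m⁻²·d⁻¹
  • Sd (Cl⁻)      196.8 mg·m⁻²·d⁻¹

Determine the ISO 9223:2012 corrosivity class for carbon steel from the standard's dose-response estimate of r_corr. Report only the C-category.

C2

carbon steel: temperature factor f = +0.150·(-24.9) = -3.7350
  SO₂ term: 1.77·94.3^0.52·exp(0.02·49-3.7350) = 1.197
  Sd branch = 0.102·Sd^0.62·e^(0.033·RH+0.04·T) = 7.487 μm/a
  sum: 1.197 + 7.487 → r_corr = 8.684 μm/a
Category bounds: 1.3…25 μm/a bracket r_corr ⇒ C2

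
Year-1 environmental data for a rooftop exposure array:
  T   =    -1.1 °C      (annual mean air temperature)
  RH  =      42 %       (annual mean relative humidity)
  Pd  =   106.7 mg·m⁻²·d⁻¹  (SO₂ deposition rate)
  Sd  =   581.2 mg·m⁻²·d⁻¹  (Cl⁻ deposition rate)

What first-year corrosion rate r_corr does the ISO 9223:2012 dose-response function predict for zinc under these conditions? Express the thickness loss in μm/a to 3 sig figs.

r_corr = 1.30 μm/a

zinc: T≤10 °C ⇒ hinge +0.038·(-1.1−10) = -0.4218
  sulphur-dioxide contribution → 0.4559 μm/a
  chloride contribution → 0.8395 μm/a
  ⇒ r_corr(zinc) = 1.295 μm/a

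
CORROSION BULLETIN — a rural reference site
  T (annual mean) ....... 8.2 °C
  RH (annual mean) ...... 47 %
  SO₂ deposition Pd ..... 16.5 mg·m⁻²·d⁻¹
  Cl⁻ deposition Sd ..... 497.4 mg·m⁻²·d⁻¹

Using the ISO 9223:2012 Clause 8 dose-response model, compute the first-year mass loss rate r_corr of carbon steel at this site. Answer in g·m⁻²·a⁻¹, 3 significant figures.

r_corr = 363 g·m⁻²·a⁻¹

carbon steel: temperature factor f = +0.150·(-1.8) = -0.2700
  sulphur-dioxide contribution → 14.86 μm/a
  chloride contribution → 31.38 μm/a
  ⇒ r_corr(carbon steel) = 46.24 μm/a
Convert to mass loss: 46.24 μm/a × 7.85 g/cm³ = 363 g·m⁻²·a⁻¹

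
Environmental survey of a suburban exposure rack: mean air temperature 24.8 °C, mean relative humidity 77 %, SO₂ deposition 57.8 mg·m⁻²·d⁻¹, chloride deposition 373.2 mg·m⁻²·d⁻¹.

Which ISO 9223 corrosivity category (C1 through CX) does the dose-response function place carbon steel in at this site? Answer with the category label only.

C5

carbon steel: f(T) = -0.054·(T−10) [T>10 °C] = -0.7992
  sulphur-dioxide contribution → 30.61 μm/a
  chloride contribution → 137.3 μm/a
  ⇒ r_corr(carbon steel) = 167.9 μm/a
Category bounds: 80…200 μm/a bracket r_corr ⇒ C5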